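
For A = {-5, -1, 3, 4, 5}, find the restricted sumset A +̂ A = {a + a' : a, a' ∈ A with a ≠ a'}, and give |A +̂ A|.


Restricted sumset: A +̂ A = {a + a' : a ∈ A, a' ∈ A, a ≠ a'}.
Equivalently, take A + A and drop any sum 2a that is achievable ONLY as a + a for a ∈ A (i.e. sums representable only with equal summands).
Enumerate pairs (a, a') with a < a' (symmetric, so each unordered pair gives one sum; this covers all a ≠ a'):
  -5 + -1 = -6
  -5 + 3 = -2
  -5 + 4 = -1
  -5 + 5 = 0
  -1 + 3 = 2
  -1 + 4 = 3
  -1 + 5 = 4
  3 + 4 = 7
  3 + 5 = 8
  4 + 5 = 9
Collected distinct sums: {-6, -2, -1, 0, 2, 3, 4, 7, 8, 9}
|A +̂ A| = 10
(Reference bound: |A +̂ A| ≥ 2|A| - 3 for |A| ≥ 2, with |A| = 5 giving ≥ 7.)

|A +̂ A| = 10


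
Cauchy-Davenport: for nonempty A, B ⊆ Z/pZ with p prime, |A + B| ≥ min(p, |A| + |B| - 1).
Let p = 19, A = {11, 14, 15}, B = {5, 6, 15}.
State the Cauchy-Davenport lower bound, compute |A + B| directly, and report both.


Cauchy-Davenport: |A + B| ≥ min(p, |A| + |B| - 1) for A, B nonempty in Z/pZ.
|A| = 3, |B| = 3, p = 19.
CD lower bound = min(19, 3 + 3 - 1) = min(19, 5) = 5.
Compute A + B mod 19 directly:
a = 11: 11+5=16, 11+6=17, 11+15=7
a = 14: 14+5=0, 14+6=1, 14+15=10
a = 15: 15+5=1, 15+6=2, 15+15=11
A + B = {0, 1, 2, 7, 10, 11, 16, 17}, so |A + B| = 8.
Verify: 8 ≥ 5? Yes ✓.

CD lower bound = 5, actual |A + B| = 8.


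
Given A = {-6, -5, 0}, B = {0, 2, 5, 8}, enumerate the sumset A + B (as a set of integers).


A + B = {a + b : a ∈ A, b ∈ B}.
Enumerate all |A|·|B| = 3·4 = 12 pairs (a, b) and collect distinct sums.
a = -6: -6+0=-6, -6+2=-4, -6+5=-1, -6+8=2
a = -5: -5+0=-5, -5+2=-3, -5+5=0, -5+8=3
a = 0: 0+0=0, 0+2=2, 0+5=5, 0+8=8
Collecting distinct sums: A + B = {-6, -5, -4, -3, -1, 0, 2, 3, 5, 8}
|A + B| = 10

A + B = {-6, -5, -4, -3, -1, 0, 2, 3, 5, 8}


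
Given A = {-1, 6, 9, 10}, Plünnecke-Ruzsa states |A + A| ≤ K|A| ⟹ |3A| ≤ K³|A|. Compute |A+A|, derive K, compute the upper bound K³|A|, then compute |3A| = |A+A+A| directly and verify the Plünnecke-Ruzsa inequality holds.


|A| = 4.
Step 1: Compute A + A by enumerating all 16 pairs.
A + A = {-2, 5, 8, 9, 12, 15, 16, 18, 19, 20}, so |A + A| = 10.
Step 2: Doubling constant K = |A + A|/|A| = 10/4 = 10/4 ≈ 2.5000.
Step 3: Plünnecke-Ruzsa gives |3A| ≤ K³·|A| = (2.5000)³ · 4 ≈ 62.5000.
Step 4: Compute 3A = A + A + A directly by enumerating all triples (a,b,c) ∈ A³; |3A| = 19.
Step 5: Check 19 ≤ 62.5000? Yes ✓.

K = 10/4, Plünnecke-Ruzsa bound K³|A| ≈ 62.5000, |3A| = 19, inequality holds.


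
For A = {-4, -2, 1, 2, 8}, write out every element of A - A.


A - A = {a - a' : a, a' ∈ A}.
Compute a - a' for each ordered pair (a, a'):
a = -4: -4--4=0, -4--2=-2, -4-1=-5, -4-2=-6, -4-8=-12
a = -2: -2--4=2, -2--2=0, -2-1=-3, -2-2=-4, -2-8=-10
a = 1: 1--4=5, 1--2=3, 1-1=0, 1-2=-1, 1-8=-7
a = 2: 2--4=6, 2--2=4, 2-1=1, 2-2=0, 2-8=-6
a = 8: 8--4=12, 8--2=10, 8-1=7, 8-2=6, 8-8=0
Collecting distinct values (and noting 0 appears from a-a):
A - A = {-12, -10, -7, -6, -5, -4, -3, -2, -1, 0, 1, 2, 3, 4, 5, 6, 7, 10, 12}
|A - A| = 19

A - A = {-12, -10, -7, -6, -5, -4, -3, -2, -1, 0, 1, 2, 3, 4, 5, 6, 7, 10, 12}


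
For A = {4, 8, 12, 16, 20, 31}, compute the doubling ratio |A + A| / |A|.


|A| = 6.
Compute A + A by enumerating all 36 pairs.
A + A = {8, 12, 16, 20, 24, 28, 32, 35, 36, 39, 40, 43, 47, 51, 62}, so |A + A| = 15.
K = |A + A| / |A| = 15/6 = 5/2 ≈ 2.5000.
Reference: AP of size 6 gives K = 11/6 ≈ 1.8333; a fully generic set of size 6 gives K ≈ 3.5000.

|A| = 6, |A + A| = 15, K = 15/6 = 5/2.


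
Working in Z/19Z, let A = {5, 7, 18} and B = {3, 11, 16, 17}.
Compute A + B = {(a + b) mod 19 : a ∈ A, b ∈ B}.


Work in Z/19Z: reduce every sum a + b modulo 19.
Enumerate all 12 pairs:
a = 5: 5+3=8, 5+11=16, 5+16=2, 5+17=3
a = 7: 7+3=10, 7+11=18, 7+16=4, 7+17=5
a = 18: 18+3=2, 18+11=10, 18+16=15, 18+17=16
Distinct residues collected: {2, 3, 4, 5, 8, 10, 15, 16, 18}
|A + B| = 9 (out of 19 total residues).

A + B = {2, 3, 4, 5, 8, 10, 15, 16, 18}


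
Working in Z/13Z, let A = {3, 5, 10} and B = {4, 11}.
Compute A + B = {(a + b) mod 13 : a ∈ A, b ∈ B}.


Work in Z/13Z: reduce every sum a + b modulo 13.
Enumerate all 6 pairs:
a = 3: 3+4=7, 3+11=1
a = 5: 5+4=9, 5+11=3
a = 10: 10+4=1, 10+11=8
Distinct residues collected: {1, 3, 7, 8, 9}
|A + B| = 5 (out of 13 total residues).

A + B = {1, 3, 7, 8, 9}


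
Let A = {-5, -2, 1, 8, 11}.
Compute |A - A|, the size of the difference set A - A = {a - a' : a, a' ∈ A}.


A - A = {a - a' : a, a' ∈ A}; |A| = 5.
Bounds: 2|A|-1 ≤ |A - A| ≤ |A|² - |A| + 1, i.e. 9 ≤ |A - A| ≤ 21.
Note: 0 ∈ A - A always (from a - a). The set is symmetric: if d ∈ A - A then -d ∈ A - A.
Enumerate nonzero differences d = a - a' with a > a' (then include -d):
Positive differences: {3, 6, 7, 10, 13, 16}
Full difference set: {0} ∪ (positive diffs) ∪ (negative diffs).
|A - A| = 1 + 2·6 = 13 (matches direct enumeration: 13).

|A - A| = 13


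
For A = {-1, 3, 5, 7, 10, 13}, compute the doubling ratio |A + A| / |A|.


|A| = 6.
Compute A + A by enumerating all 36 pairs.
A + A = {-2, 2, 4, 6, 8, 9, 10, 12, 13, 14, 15, 16, 17, 18, 20, 23, 26}, so |A + A| = 17.
K = |A + A| / |A| = 17/6 (already in lowest terms) ≈ 2.8333.
Reference: AP of size 6 gives K = 11/6 ≈ 1.8333; a fully generic set of size 6 gives K ≈ 3.5000.

|A| = 6, |A + A| = 17, K = 17/6.


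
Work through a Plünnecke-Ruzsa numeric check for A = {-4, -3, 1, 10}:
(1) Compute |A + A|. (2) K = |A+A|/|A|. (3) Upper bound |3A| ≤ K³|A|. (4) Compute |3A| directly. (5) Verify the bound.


|A| = 4.
Step 1: Compute A + A by enumerating all 16 pairs.
A + A = {-8, -7, -6, -3, -2, 2, 6, 7, 11, 20}, so |A + A| = 10.
Step 2: Doubling constant K = |A + A|/|A| = 10/4 = 10/4 ≈ 2.5000.
Step 3: Plünnecke-Ruzsa gives |3A| ≤ K³·|A| = (2.5000)³ · 4 ≈ 62.5000.
Step 4: Compute 3A = A + A + A directly by enumerating all triples (a,b,c) ∈ A³; |3A| = 19.
Step 5: Check 19 ≤ 62.5000? Yes ✓.

K = 10/4, Plünnecke-Ruzsa bound K³|A| ≈ 62.5000, |3A| = 19, inequality holds.


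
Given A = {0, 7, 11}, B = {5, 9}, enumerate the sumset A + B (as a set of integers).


A + B = {a + b : a ∈ A, b ∈ B}.
Enumerate all |A|·|B| = 3·2 = 6 pairs (a, b) and collect distinct sums.
a = 0: 0+5=5, 0+9=9
a = 7: 7+5=12, 7+9=16
a = 11: 11+5=16, 11+9=20
Collecting distinct sums: A + B = {5, 9, 12, 16, 20}
|A + B| = 5

A + B = {5, 9, 12, 16, 20}


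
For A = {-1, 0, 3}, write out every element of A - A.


A - A = {a - a' : a, a' ∈ A}.
Compute a - a' for each ordered pair (a, a'):
a = -1: -1--1=0, -1-0=-1, -1-3=-4
a = 0: 0--1=1, 0-0=0, 0-3=-3
a = 3: 3--1=4, 3-0=3, 3-3=0
Collecting distinct values (and noting 0 appears from a-a):
A - A = {-4, -3, -1, 0, 1, 3, 4}
|A - A| = 7

A - A = {-4, -3, -1, 0, 1, 3, 4}


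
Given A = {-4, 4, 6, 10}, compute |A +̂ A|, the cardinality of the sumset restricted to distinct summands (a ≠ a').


Restricted sumset: A +̂ A = {a + a' : a ∈ A, a' ∈ A, a ≠ a'}.
Equivalently, take A + A and drop any sum 2a that is achievable ONLY as a + a for a ∈ A (i.e. sums representable only with equal summands).
Enumerate pairs (a, a') with a < a' (symmetric, so each unordered pair gives one sum; this covers all a ≠ a'):
  -4 + 4 = 0
  -4 + 6 = 2
  -4 + 10 = 6
  4 + 6 = 10
  4 + 10 = 14
  6 + 10 = 16
Collected distinct sums: {0, 2, 6, 10, 14, 16}
|A +̂ A| = 6
(Reference bound: |A +̂ A| ≥ 2|A| - 3 for |A| ≥ 2, with |A| = 4 giving ≥ 5.)

|A +̂ A| = 6


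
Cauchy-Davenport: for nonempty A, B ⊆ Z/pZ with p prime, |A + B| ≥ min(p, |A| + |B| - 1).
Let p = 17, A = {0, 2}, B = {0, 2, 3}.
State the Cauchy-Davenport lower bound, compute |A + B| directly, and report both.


Cauchy-Davenport: |A + B| ≥ min(p, |A| + |B| - 1) for A, B nonempty in Z/pZ.
|A| = 2, |B| = 3, p = 17.
CD lower bound = min(17, 2 + 3 - 1) = min(17, 4) = 4.
Compute A + B mod 17 directly:
a = 0: 0+0=0, 0+2=2, 0+3=3
a = 2: 2+0=2, 2+2=4, 2+3=5
A + B = {0, 2, 3, 4, 5}, so |A + B| = 5.
Verify: 5 ≥ 4? Yes ✓.

CD lower bound = 4, actual |A + B| = 5.


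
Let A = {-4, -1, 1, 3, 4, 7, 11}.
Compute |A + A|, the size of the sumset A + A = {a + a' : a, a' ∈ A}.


A + A = {a + a' : a, a' ∈ A}; |A| = 7.
General bounds: 2|A| - 1 ≤ |A + A| ≤ |A|(|A|+1)/2, i.e. 13 ≤ |A + A| ≤ 28.
Lower bound 2|A|-1 is attained iff A is an arithmetic progression.
Enumerate sums a + a' for a ≤ a' (symmetric, so this suffices):
a = -4: -4+-4=-8, -4+-1=-5, -4+1=-3, -4+3=-1, -4+4=0, -4+7=3, -4+11=7
a = -1: -1+-1=-2, -1+1=0, -1+3=2, -1+4=3, -1+7=6, -1+11=10
a = 1: 1+1=2, 1+3=4, 1+4=5, 1+7=8, 1+11=12
a = 3: 3+3=6, 3+4=7, 3+7=10, 3+11=14
a = 4: 4+4=8, 4+7=11, 4+11=15
a = 7: 7+7=14, 7+11=18
a = 11: 11+11=22
Distinct sums: {-8, -5, -3, -2, -1, 0, 2, 3, 4, 5, 6, 7, 8, 10, 11, 12, 14, 15, 18, 22}
|A + A| = 20

|A + A| = 20


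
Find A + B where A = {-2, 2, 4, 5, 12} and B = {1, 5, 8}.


A + B = {a + b : a ∈ A, b ∈ B}.
Enumerate all |A|·|B| = 5·3 = 15 pairs (a, b) and collect distinct sums.
a = -2: -2+1=-1, -2+5=3, -2+8=6
a = 2: 2+1=3, 2+5=7, 2+8=10
a = 4: 4+1=5, 4+5=9, 4+8=12
a = 5: 5+1=6, 5+5=10, 5+8=13
a = 12: 12+1=13, 12+5=17, 12+8=20
Collecting distinct sums: A + B = {-1, 3, 5, 6, 7, 9, 10, 12, 13, 17, 20}
|A + B| = 11

A + B = {-1, 3, 5, 6, 7, 9, 10, 12, 13, 17, 20}


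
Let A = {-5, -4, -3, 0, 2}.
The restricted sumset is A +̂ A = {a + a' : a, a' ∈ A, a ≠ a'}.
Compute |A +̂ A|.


Restricted sumset: A +̂ A = {a + a' : a ∈ A, a' ∈ A, a ≠ a'}.
Equivalently, take A + A and drop any sum 2a that is achievable ONLY as a + a for a ∈ A (i.e. sums representable only with equal summands).
Enumerate pairs (a, a') with a < a' (symmetric, so each unordered pair gives one sum; this covers all a ≠ a'):
  -5 + -4 = -9
  -5 + -3 = -8
  -5 + 0 = -5
  -5 + 2 = -3
  -4 + -3 = -7
  -4 + 0 = -4
  -4 + 2 = -2
  -3 + 0 = -3
  -3 + 2 = -1
  0 + 2 = 2
Collected distinct sums: {-9, -8, -7, -5, -4, -3, -2, -1, 2}
|A +̂ A| = 9
(Reference bound: |A +̂ A| ≥ 2|A| - 3 for |A| ≥ 2, with |A| = 5 giving ≥ 7.)

|A +̂ A| = 9


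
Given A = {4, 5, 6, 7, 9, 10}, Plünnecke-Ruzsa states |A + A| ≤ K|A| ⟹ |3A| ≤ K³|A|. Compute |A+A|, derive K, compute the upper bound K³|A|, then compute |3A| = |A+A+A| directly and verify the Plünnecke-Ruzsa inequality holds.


|A| = 6.
Step 1: Compute A + A by enumerating all 36 pairs.
A + A = {8, 9, 10, 11, 12, 13, 14, 15, 16, 17, 18, 19, 20}, so |A + A| = 13.
Step 2: Doubling constant K = |A + A|/|A| = 13/6 = 13/6 ≈ 2.1667.
Step 3: Plünnecke-Ruzsa gives |3A| ≤ K³·|A| = (2.1667)³ · 6 ≈ 61.0278.
Step 4: Compute 3A = A + A + A directly by enumerating all triples (a,b,c) ∈ A³; |3A| = 19.
Step 5: Check 19 ≤ 61.0278? Yes ✓.

K = 13/6, Plünnecke-Ruzsa bound K³|A| ≈ 61.0278, |3A| = 19, inequality holds.


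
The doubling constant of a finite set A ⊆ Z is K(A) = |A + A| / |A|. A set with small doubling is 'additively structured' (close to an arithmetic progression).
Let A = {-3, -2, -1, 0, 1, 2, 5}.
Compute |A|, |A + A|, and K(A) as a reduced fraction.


|A| = 7.
Compute A + A by enumerating all 49 pairs.
A + A = {-6, -5, -4, -3, -2, -1, 0, 1, 2, 3, 4, 5, 6, 7, 10}, so |A + A| = 15.
K = |A + A| / |A| = 15/7 (already in lowest terms) ≈ 2.1429.
Reference: AP of size 7 gives K = 13/7 ≈ 1.8571; a fully generic set of size 7 gives K ≈ 4.0000.

|A| = 7, |A + A| = 15, K = 15/7.


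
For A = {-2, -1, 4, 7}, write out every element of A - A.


A - A = {a - a' : a, a' ∈ A}.
Compute a - a' for each ordered pair (a, a'):
a = -2: -2--2=0, -2--1=-1, -2-4=-6, -2-7=-9
a = -1: -1--2=1, -1--1=0, -1-4=-5, -1-7=-8
a = 4: 4--2=6, 4--1=5, 4-4=0, 4-7=-3
a = 7: 7--2=9, 7--1=8, 7-4=3, 7-7=0
Collecting distinct values (and noting 0 appears from a-a):
A - A = {-9, -8, -6, -5, -3, -1, 0, 1, 3, 5, 6, 8, 9}
|A - A| = 13

A - A = {-9, -8, -6, -5, -3, -1, 0, 1, 3, 5, 6, 8, 9}


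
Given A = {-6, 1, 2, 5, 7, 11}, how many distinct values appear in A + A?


A + A = {a + a' : a, a' ∈ A}; |A| = 6.
General bounds: 2|A| - 1 ≤ |A + A| ≤ |A|(|A|+1)/2, i.e. 11 ≤ |A + A| ≤ 21.
Lower bound 2|A|-1 is attained iff A is an arithmetic progression.
Enumerate sums a + a' for a ≤ a' (symmetric, so this suffices):
a = -6: -6+-6=-12, -6+1=-5, -6+2=-4, -6+5=-1, -6+7=1, -6+11=5
a = 1: 1+1=2, 1+2=3, 1+5=6, 1+7=8, 1+11=12
a = 2: 2+2=4, 2+5=7, 2+7=9, 2+11=13
a = 5: 5+5=10, 5+7=12, 5+11=16
a = 7: 7+7=14, 7+11=18
a = 11: 11+11=22
Distinct sums: {-12, -5, -4, -1, 1, 2, 3, 4, 5, 6, 7, 8, 9, 10, 12, 13, 14, 16, 18, 22}
|A + A| = 20

|A + A| = 20


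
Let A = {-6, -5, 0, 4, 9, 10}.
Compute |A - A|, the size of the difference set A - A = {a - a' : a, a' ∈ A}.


A - A = {a - a' : a, a' ∈ A}; |A| = 6.
Bounds: 2|A|-1 ≤ |A - A| ≤ |A|² - |A| + 1, i.e. 11 ≤ |A - A| ≤ 31.
Note: 0 ∈ A - A always (from a - a). The set is symmetric: if d ∈ A - A then -d ∈ A - A.
Enumerate nonzero differences d = a - a' with a > a' (then include -d):
Positive differences: {1, 4, 5, 6, 9, 10, 14, 15, 16}
Full difference set: {0} ∪ (positive diffs) ∪ (negative diffs).
|A - A| = 1 + 2·9 = 19 (matches direct enumeration: 19).

|A - A| = 19


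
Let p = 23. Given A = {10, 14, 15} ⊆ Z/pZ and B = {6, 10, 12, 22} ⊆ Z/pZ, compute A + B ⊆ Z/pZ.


Work in Z/23Z: reduce every sum a + b modulo 23.
Enumerate all 12 pairs:
a = 10: 10+6=16, 10+10=20, 10+12=22, 10+22=9
a = 14: 14+6=20, 14+10=1, 14+12=3, 14+22=13
a = 15: 15+6=21, 15+10=2, 15+12=4, 15+22=14
Distinct residues collected: {1, 2, 3, 4, 9, 13, 14, 16, 20, 21, 22}
|A + B| = 11 (out of 23 total residues).

A + B = {1, 2, 3, 4, 9, 13, 14, 16, 20, 21, 22}


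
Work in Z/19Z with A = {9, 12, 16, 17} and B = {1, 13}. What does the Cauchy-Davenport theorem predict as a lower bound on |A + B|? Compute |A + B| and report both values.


Cauchy-Davenport: |A + B| ≥ min(p, |A| + |B| - 1) for A, B nonempty in Z/pZ.
|A| = 4, |B| = 2, p = 19.
CD lower bound = min(19, 4 + 2 - 1) = min(19, 5) = 5.
Compute A + B mod 19 directly:
a = 9: 9+1=10, 9+13=3
a = 12: 12+1=13, 12+13=6
a = 16: 16+1=17, 16+13=10
a = 17: 17+1=18, 17+13=11
A + B = {3, 6, 10, 11, 13, 17, 18}, so |A + B| = 7.
Verify: 7 ≥ 5? Yes ✓.

CD lower bound = 5, actual |A + B| = 7.


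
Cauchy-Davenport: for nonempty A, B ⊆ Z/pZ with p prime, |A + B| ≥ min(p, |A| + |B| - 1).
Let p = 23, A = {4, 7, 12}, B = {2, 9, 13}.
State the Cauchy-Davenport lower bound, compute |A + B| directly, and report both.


Cauchy-Davenport: |A + B| ≥ min(p, |A| + |B| - 1) for A, B nonempty in Z/pZ.
|A| = 3, |B| = 3, p = 23.
CD lower bound = min(23, 3 + 3 - 1) = min(23, 5) = 5.
Compute A + B mod 23 directly:
a = 4: 4+2=6, 4+9=13, 4+13=17
a = 7: 7+2=9, 7+9=16, 7+13=20
a = 12: 12+2=14, 12+9=21, 12+13=2
A + B = {2, 6, 9, 13, 14, 16, 17, 20, 21}, so |A + B| = 9.
Verify: 9 ≥ 5? Yes ✓.

CD lower bound = 5, actual |A + B| = 9.


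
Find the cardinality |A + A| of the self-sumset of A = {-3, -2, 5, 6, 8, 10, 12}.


A + A = {a + a' : a, a' ∈ A}; |A| = 7.
General bounds: 2|A| - 1 ≤ |A + A| ≤ |A|(|A|+1)/2, i.e. 13 ≤ |A + A| ≤ 28.
Lower bound 2|A|-1 is attained iff A is an arithmetic progression.
Enumerate sums a + a' for a ≤ a' (symmetric, so this suffices):
a = -3: -3+-3=-6, -3+-2=-5, -3+5=2, -3+6=3, -3+8=5, -3+10=7, -3+12=9
a = -2: -2+-2=-4, -2+5=3, -2+6=4, -2+8=6, -2+10=8, -2+12=10
a = 5: 5+5=10, 5+6=11, 5+8=13, 5+10=15, 5+12=17
a = 6: 6+6=12, 6+8=14, 6+10=16, 6+12=18
a = 8: 8+8=16, 8+10=18, 8+12=20
a = 10: 10+10=20, 10+12=22
a = 12: 12+12=24
Distinct sums: {-6, -5, -4, 2, 3, 4, 5, 6, 7, 8, 9, 10, 11, 12, 13, 14, 15, 16, 17, 18, 20, 22, 24}
|A + A| = 23

|A + A| = 23


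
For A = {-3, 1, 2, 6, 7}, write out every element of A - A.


A - A = {a - a' : a, a' ∈ A}.
Compute a - a' for each ordered pair (a, a'):
a = -3: -3--3=0, -3-1=-4, -3-2=-5, -3-6=-9, -3-7=-10
a = 1: 1--3=4, 1-1=0, 1-2=-1, 1-6=-5, 1-7=-6
a = 2: 2--3=5, 2-1=1, 2-2=0, 2-6=-4, 2-7=-5
a = 6: 6--3=9, 6-1=5, 6-2=4, 6-6=0, 6-7=-1
a = 7: 7--3=10, 7-1=6, 7-2=5, 7-6=1, 7-7=0
Collecting distinct values (and noting 0 appears from a-a):
A - A = {-10, -9, -6, -5, -4, -1, 0, 1, 4, 5, 6, 9, 10}
|A - A| = 13

A - A = {-10, -9, -6, -5, -4, -1, 0, 1, 4, 5, 6, 9, 10}


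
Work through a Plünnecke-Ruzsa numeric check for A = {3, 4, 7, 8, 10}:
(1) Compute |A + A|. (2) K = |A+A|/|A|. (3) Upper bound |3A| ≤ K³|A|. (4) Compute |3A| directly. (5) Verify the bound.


|A| = 5.
Step 1: Compute A + A by enumerating all 25 pairs.
A + A = {6, 7, 8, 10, 11, 12, 13, 14, 15, 16, 17, 18, 20}, so |A + A| = 13.
Step 2: Doubling constant K = |A + A|/|A| = 13/5 = 13/5 ≈ 2.6000.
Step 3: Plünnecke-Ruzsa gives |3A| ≤ K³·|A| = (2.6000)³ · 5 ≈ 87.8800.
Step 4: Compute 3A = A + A + A directly by enumerating all triples (a,b,c) ∈ A³; |3A| = 21.
Step 5: Check 21 ≤ 87.8800? Yes ✓.

K = 13/5, Plünnecke-Ruzsa bound K³|A| ≈ 87.8800, |3A| = 21, inequality holds.


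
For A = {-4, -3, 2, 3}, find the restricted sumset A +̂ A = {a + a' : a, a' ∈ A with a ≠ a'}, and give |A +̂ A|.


Restricted sumset: A +̂ A = {a + a' : a ∈ A, a' ∈ A, a ≠ a'}.
Equivalently, take A + A and drop any sum 2a that is achievable ONLY as a + a for a ∈ A (i.e. sums representable only with equal summands).
Enumerate pairs (a, a') with a < a' (symmetric, so each unordered pair gives one sum; this covers all a ≠ a'):
  -4 + -3 = -7
  -4 + 2 = -2
  -4 + 3 = -1
  -3 + 2 = -1
  -3 + 3 = 0
  2 + 3 = 5
Collected distinct sums: {-7, -2, -1, 0, 5}
|A +̂ A| = 5
(Reference bound: |A +̂ A| ≥ 2|A| - 3 for |A| ≥ 2, with |A| = 4 giving ≥ 5.)

|A +̂ A| = 5


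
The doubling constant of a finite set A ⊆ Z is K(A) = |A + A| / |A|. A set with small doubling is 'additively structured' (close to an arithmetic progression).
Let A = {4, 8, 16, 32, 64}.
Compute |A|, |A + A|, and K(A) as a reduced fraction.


|A| = 5.
Compute A + A by enumerating all 25 pairs.
A + A = {8, 12, 16, 20, 24, 32, 36, 40, 48, 64, 68, 72, 80, 96, 128}, so |A + A| = 15.
K = |A + A| / |A| = 15/5 = 3/1 ≈ 3.0000.
Reference: AP of size 5 gives K = 9/5 ≈ 1.8000; a fully generic set of size 5 gives K ≈ 3.0000.

|A| = 5, |A + A| = 15, K = 15/5 = 3/1.


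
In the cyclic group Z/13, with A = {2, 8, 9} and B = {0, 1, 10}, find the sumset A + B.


Work in Z/13Z: reduce every sum a + b modulo 13.
Enumerate all 9 pairs:
a = 2: 2+0=2, 2+1=3, 2+10=12
a = 8: 8+0=8, 8+1=9, 8+10=5
a = 9: 9+0=9, 9+1=10, 9+10=6
Distinct residues collected: {2, 3, 5, 6, 8, 9, 10, 12}
|A + B| = 8 (out of 13 total residues).

A + B = {2, 3, 5, 6, 8, 9, 10, 12}


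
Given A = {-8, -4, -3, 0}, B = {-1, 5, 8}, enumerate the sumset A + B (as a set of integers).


A + B = {a + b : a ∈ A, b ∈ B}.
Enumerate all |A|·|B| = 4·3 = 12 pairs (a, b) and collect distinct sums.
a = -8: -8+-1=-9, -8+5=-3, -8+8=0
a = -4: -4+-1=-5, -4+5=1, -4+8=4
a = -3: -3+-1=-4, -3+5=2, -3+8=5
a = 0: 0+-1=-1, 0+5=5, 0+8=8
Collecting distinct sums: A + B = {-9, -5, -4, -3, -1, 0, 1, 2, 4, 5, 8}
|A + B| = 11

A + B = {-9, -5, -4, -3, -1, 0, 1, 2, 4, 5, 8}


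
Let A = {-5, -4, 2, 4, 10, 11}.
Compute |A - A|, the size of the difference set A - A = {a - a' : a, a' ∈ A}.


A - A = {a - a' : a, a' ∈ A}; |A| = 6.
Bounds: 2|A|-1 ≤ |A - A| ≤ |A|² - |A| + 1, i.e. 11 ≤ |A - A| ≤ 31.
Note: 0 ∈ A - A always (from a - a). The set is symmetric: if d ∈ A - A then -d ∈ A - A.
Enumerate nonzero differences d = a - a' with a > a' (then include -d):
Positive differences: {1, 2, 6, 7, 8, 9, 14, 15, 16}
Full difference set: {0} ∪ (positive diffs) ∪ (negative diffs).
|A - A| = 1 + 2·9 = 19 (matches direct enumeration: 19).

|A - A| = 19


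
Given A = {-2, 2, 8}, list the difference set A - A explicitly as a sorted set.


A - A = {a - a' : a, a' ∈ A}.
Compute a - a' for each ordered pair (a, a'):
a = -2: -2--2=0, -2-2=-4, -2-8=-10
a = 2: 2--2=4, 2-2=0, 2-8=-6
a = 8: 8--2=10, 8-2=6, 8-8=0
Collecting distinct values (and noting 0 appears from a-a):
A - A = {-10, -6, -4, 0, 4, 6, 10}
|A - A| = 7

A - A = {-10, -6, -4, 0, 4, 6, 10}


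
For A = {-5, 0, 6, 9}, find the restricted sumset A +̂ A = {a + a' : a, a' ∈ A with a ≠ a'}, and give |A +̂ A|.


Restricted sumset: A +̂ A = {a + a' : a ∈ A, a' ∈ A, a ≠ a'}.
Equivalently, take A + A and drop any sum 2a that is achievable ONLY as a + a for a ∈ A (i.e. sums representable only with equal summands).
Enumerate pairs (a, a') with a < a' (symmetric, so each unordered pair gives one sum; this covers all a ≠ a'):
  -5 + 0 = -5
  -5 + 6 = 1
  -5 + 9 = 4
  0 + 6 = 6
  0 + 9 = 9
  6 + 9 = 15
Collected distinct sums: {-5, 1, 4, 6, 9, 15}
|A +̂ A| = 6
(Reference bound: |A +̂ A| ≥ 2|A| - 3 for |A| ≥ 2, with |A| = 4 giving ≥ 5.)

|A +̂ A| = 6


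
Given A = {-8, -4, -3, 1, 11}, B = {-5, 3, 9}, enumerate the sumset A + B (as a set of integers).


A + B = {a + b : a ∈ A, b ∈ B}.
Enumerate all |A|·|B| = 5·3 = 15 pairs (a, b) and collect distinct sums.
a = -8: -8+-5=-13, -8+3=-5, -8+9=1
a = -4: -4+-5=-9, -4+3=-1, -4+9=5
a = -3: -3+-5=-8, -3+3=0, -3+9=6
a = 1: 1+-5=-4, 1+3=4, 1+9=10
a = 11: 11+-5=6, 11+3=14, 11+9=20
Collecting distinct sums: A + B = {-13, -9, -8, -5, -4, -1, 0, 1, 4, 5, 6, 10, 14, 20}
|A + B| = 14

A + B = {-13, -9, -8, -5, -4, -1, 0, 1, 4, 5, 6, 10, 14, 20}


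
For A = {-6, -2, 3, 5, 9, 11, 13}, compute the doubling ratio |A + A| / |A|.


|A| = 7.
Compute A + A by enumerating all 49 pairs.
A + A = {-12, -8, -4, -3, -1, 1, 3, 5, 6, 7, 8, 9, 10, 11, 12, 14, 16, 18, 20, 22, 24, 26}, so |A + A| = 22.
K = |A + A| / |A| = 22/7 (already in lowest terms) ≈ 3.1429.
Reference: AP of size 7 gives K = 13/7 ≈ 1.8571; a fully generic set of size 7 gives K ≈ 4.0000.

|A| = 7, |A + A| = 22, K = 22/7.


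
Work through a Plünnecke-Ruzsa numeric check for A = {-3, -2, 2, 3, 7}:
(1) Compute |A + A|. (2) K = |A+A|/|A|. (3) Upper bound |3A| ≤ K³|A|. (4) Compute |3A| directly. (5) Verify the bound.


|A| = 5.
Step 1: Compute A + A by enumerating all 25 pairs.
A + A = {-6, -5, -4, -1, 0, 1, 4, 5, 6, 9, 10, 14}, so |A + A| = 12.
Step 2: Doubling constant K = |A + A|/|A| = 12/5 = 12/5 ≈ 2.4000.
Step 3: Plünnecke-Ruzsa gives |3A| ≤ K³·|A| = (2.4000)³ · 5 ≈ 69.1200.
Step 4: Compute 3A = A + A + A directly by enumerating all triples (a,b,c) ∈ A³; |3A| = 22.
Step 5: Check 22 ≤ 69.1200? Yes ✓.

K = 12/5, Plünnecke-Ruzsa bound K³|A| ≈ 69.1200, |3A| = 22, inequality holds.


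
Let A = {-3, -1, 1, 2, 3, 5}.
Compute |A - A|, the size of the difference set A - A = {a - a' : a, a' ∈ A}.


A - A = {a - a' : a, a' ∈ A}; |A| = 6.
Bounds: 2|A|-1 ≤ |A - A| ≤ |A|² - |A| + 1, i.e. 11 ≤ |A - A| ≤ 31.
Note: 0 ∈ A - A always (from a - a). The set is symmetric: if d ∈ A - A then -d ∈ A - A.
Enumerate nonzero differences d = a - a' with a > a' (then include -d):
Positive differences: {1, 2, 3, 4, 5, 6, 8}
Full difference set: {0} ∪ (positive diffs) ∪ (negative diffs).
|A - A| = 1 + 2·7 = 15 (matches direct enumeration: 15).

|A - A| = 15


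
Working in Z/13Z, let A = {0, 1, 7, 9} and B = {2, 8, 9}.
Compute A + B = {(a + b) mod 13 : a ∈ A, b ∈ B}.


Work in Z/13Z: reduce every sum a + b modulo 13.
Enumerate all 12 pairs:
a = 0: 0+2=2, 0+8=8, 0+9=9
a = 1: 1+2=3, 1+8=9, 1+9=10
a = 7: 7+2=9, 7+8=2, 7+9=3
a = 9: 9+2=11, 9+8=4, 9+9=5
Distinct residues collected: {2, 3, 4, 5, 8, 9, 10, 11}
|A + B| = 8 (out of 13 total residues).

A + B = {2, 3, 4, 5, 8, 9, 10, 11}


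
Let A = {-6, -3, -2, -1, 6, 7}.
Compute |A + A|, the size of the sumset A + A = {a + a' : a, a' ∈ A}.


A + A = {a + a' : a, a' ∈ A}; |A| = 6.
General bounds: 2|A| - 1 ≤ |A + A| ≤ |A|(|A|+1)/2, i.e. 11 ≤ |A + A| ≤ 21.
Lower bound 2|A|-1 is attained iff A is an arithmetic progression.
Enumerate sums a + a' for a ≤ a' (symmetric, so this suffices):
a = -6: -6+-6=-12, -6+-3=-9, -6+-2=-8, -6+-1=-7, -6+6=0, -6+7=1
a = -3: -3+-3=-6, -3+-2=-5, -3+-1=-4, -3+6=3, -3+7=4
a = -2: -2+-2=-4, -2+-1=-3, -2+6=4, -2+7=5
a = -1: -1+-1=-2, -1+6=5, -1+7=6
a = 6: 6+6=12, 6+7=13
a = 7: 7+7=14
Distinct sums: {-12, -9, -8, -7, -6, -5, -4, -3, -2, 0, 1, 3, 4, 5, 6, 12, 13, 14}
|A + A| = 18

|A + A| = 18


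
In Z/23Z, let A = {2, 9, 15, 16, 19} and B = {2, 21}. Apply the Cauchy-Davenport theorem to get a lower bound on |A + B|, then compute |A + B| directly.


Cauchy-Davenport: |A + B| ≥ min(p, |A| + |B| - 1) for A, B nonempty in Z/pZ.
|A| = 5, |B| = 2, p = 23.
CD lower bound = min(23, 5 + 2 - 1) = min(23, 6) = 6.
Compute A + B mod 23 directly:
a = 2: 2+2=4, 2+21=0
a = 9: 9+2=11, 9+21=7
a = 15: 15+2=17, 15+21=13
a = 16: 16+2=18, 16+21=14
a = 19: 19+2=21, 19+21=17
A + B = {0, 4, 7, 11, 13, 14, 17, 18, 21}, so |A + B| = 9.
Verify: 9 ≥ 6? Yes ✓.

CD lower bound = 6, actual |A + B| = 9.


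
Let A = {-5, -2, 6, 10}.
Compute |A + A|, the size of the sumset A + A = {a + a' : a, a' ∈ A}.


A + A = {a + a' : a, a' ∈ A}; |A| = 4.
General bounds: 2|A| - 1 ≤ |A + A| ≤ |A|(|A|+1)/2, i.e. 7 ≤ |A + A| ≤ 10.
Lower bound 2|A|-1 is attained iff A is an arithmetic progression.
Enumerate sums a + a' for a ≤ a' (symmetric, so this suffices):
a = -5: -5+-5=-10, -5+-2=-7, -5+6=1, -5+10=5
a = -2: -2+-2=-4, -2+6=4, -2+10=8
a = 6: 6+6=12, 6+10=16
a = 10: 10+10=20
Distinct sums: {-10, -7, -4, 1, 4, 5, 8, 12, 16, 20}
|A + A| = 10

|A + A| = 10


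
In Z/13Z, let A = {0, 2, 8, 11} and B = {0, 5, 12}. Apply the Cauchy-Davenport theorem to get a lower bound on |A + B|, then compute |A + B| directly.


Cauchy-Davenport: |A + B| ≥ min(p, |A| + |B| - 1) for A, B nonempty in Z/pZ.
|A| = 4, |B| = 3, p = 13.
CD lower bound = min(13, 4 + 3 - 1) = min(13, 6) = 6.
Compute A + B mod 13 directly:
a = 0: 0+0=0, 0+5=5, 0+12=12
a = 2: 2+0=2, 2+5=7, 2+12=1
a = 8: 8+0=8, 8+5=0, 8+12=7
a = 11: 11+0=11, 11+5=3, 11+12=10
A + B = {0, 1, 2, 3, 5, 7, 8, 10, 11, 12}, so |A + B| = 10.
Verify: 10 ≥ 6? Yes ✓.

CD lower bound = 6, actual |A + B| = 10.


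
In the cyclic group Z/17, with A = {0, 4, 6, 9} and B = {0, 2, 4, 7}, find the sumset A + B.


Work in Z/17Z: reduce every sum a + b modulo 17.
Enumerate all 16 pairs:
a = 0: 0+0=0, 0+2=2, 0+4=4, 0+7=7
a = 4: 4+0=4, 4+2=6, 4+4=8, 4+7=11
a = 6: 6+0=6, 6+2=8, 6+4=10, 6+7=13
a = 9: 9+0=9, 9+2=11, 9+4=13, 9+7=16
Distinct residues collected: {0, 2, 4, 6, 7, 8, 9, 10, 11, 13, 16}
|A + B| = 11 (out of 17 total residues).

A + B = {0, 2, 4, 6, 7, 8, 9, 10, 11, 13, 16}


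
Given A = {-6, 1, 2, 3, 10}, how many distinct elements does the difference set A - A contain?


A - A = {a - a' : a, a' ∈ A}; |A| = 5.
Bounds: 2|A|-1 ≤ |A - A| ≤ |A|² - |A| + 1, i.e. 9 ≤ |A - A| ≤ 21.
Note: 0 ∈ A - A always (from a - a). The set is symmetric: if d ∈ A - A then -d ∈ A - A.
Enumerate nonzero differences d = a - a' with a > a' (then include -d):
Positive differences: {1, 2, 7, 8, 9, 16}
Full difference set: {0} ∪ (positive diffs) ∪ (negative diffs).
|A - A| = 1 + 2·6 = 13 (matches direct enumeration: 13).

|A - A| = 13


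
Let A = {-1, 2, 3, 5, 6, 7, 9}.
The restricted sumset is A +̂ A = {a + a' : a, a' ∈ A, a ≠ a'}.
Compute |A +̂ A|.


Restricted sumset: A +̂ A = {a + a' : a ∈ A, a' ∈ A, a ≠ a'}.
Equivalently, take A + A and drop any sum 2a that is achievable ONLY as a + a for a ∈ A (i.e. sums representable only with equal summands).
Enumerate pairs (a, a') with a < a' (symmetric, so each unordered pair gives one sum; this covers all a ≠ a'):
  -1 + 2 = 1
  -1 + 3 = 2
  -1 + 5 = 4
  -1 + 6 = 5
  -1 + 7 = 6
  -1 + 9 = 8
  2 + 3 = 5
  2 + 5 = 7
  2 + 6 = 8
  2 + 7 = 9
  2 + 9 = 11
  3 + 5 = 8
  3 + 6 = 9
  3 + 7 = 10
  3 + 9 = 12
  5 + 6 = 11
  5 + 7 = 12
  5 + 9 = 14
  6 + 7 = 13
  6 + 9 = 15
  7 + 9 = 16
Collected distinct sums: {1, 2, 4, 5, 6, 7, 8, 9, 10, 11, 12, 13, 14, 15, 16}
|A +̂ A| = 15
(Reference bound: |A +̂ A| ≥ 2|A| - 3 for |A| ≥ 2, with |A| = 7 giving ≥ 11.)

|A +̂ A| = 15


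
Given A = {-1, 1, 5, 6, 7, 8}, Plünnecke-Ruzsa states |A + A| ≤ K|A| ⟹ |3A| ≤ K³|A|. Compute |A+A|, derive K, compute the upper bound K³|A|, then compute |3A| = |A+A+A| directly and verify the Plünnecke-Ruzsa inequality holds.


|A| = 6.
Step 1: Compute A + A by enumerating all 36 pairs.
A + A = {-2, 0, 2, 4, 5, 6, 7, 8, 9, 10, 11, 12, 13, 14, 15, 16}, so |A + A| = 16.
Step 2: Doubling constant K = |A + A|/|A| = 16/6 = 16/6 ≈ 2.6667.
Step 3: Plünnecke-Ruzsa gives |3A| ≤ K³·|A| = (2.6667)³ · 6 ≈ 113.7778.
Step 4: Compute 3A = A + A + A directly by enumerating all triples (a,b,c) ∈ A³; |3A| = 25.
Step 5: Check 25 ≤ 113.7778? Yes ✓.

K = 16/6, Plünnecke-Ruzsa bound K³|A| ≈ 113.7778, |3A| = 25, inequality holds.


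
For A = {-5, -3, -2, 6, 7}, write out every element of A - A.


A - A = {a - a' : a, a' ∈ A}.
Compute a - a' for each ordered pair (a, a'):
a = -5: -5--5=0, -5--3=-2, -5--2=-3, -5-6=-11, -5-7=-12
a = -3: -3--5=2, -3--3=0, -3--2=-1, -3-6=-9, -3-7=-10
a = -2: -2--5=3, -2--3=1, -2--2=0, -2-6=-8, -2-7=-9
a = 6: 6--5=11, 6--3=9, 6--2=8, 6-6=0, 6-7=-1
a = 7: 7--5=12, 7--3=10, 7--2=9, 7-6=1, 7-7=0
Collecting distinct values (and noting 0 appears from a-a):
A - A = {-12, -11, -10, -9, -8, -3, -2, -1, 0, 1, 2, 3, 8, 9, 10, 11, 12}
|A - A| = 17

A - A = {-12, -11, -10, -9, -8, -3, -2, -1, 0, 1, 2, 3, 8, 9, 10, 11, 12}


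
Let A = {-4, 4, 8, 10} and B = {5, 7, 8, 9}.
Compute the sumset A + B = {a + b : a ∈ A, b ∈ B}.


A + B = {a + b : a ∈ A, b ∈ B}.
Enumerate all |A|·|B| = 4·4 = 16 pairs (a, b) and collect distinct sums.
a = -4: -4+5=1, -4+7=3, -4+8=4, -4+9=5
a = 4: 4+5=9, 4+7=11, 4+8=12, 4+9=13
a = 8: 8+5=13, 8+7=15, 8+8=16, 8+9=17
a = 10: 10+5=15, 10+7=17, 10+8=18, 10+9=19
Collecting distinct sums: A + B = {1, 3, 4, 5, 9, 11, 12, 13, 15, 16, 17, 18, 19}
|A + B| = 13

A + B = {1, 3, 4, 5, 9, 11, 12, 13, 15, 16, 17, 18, 19}


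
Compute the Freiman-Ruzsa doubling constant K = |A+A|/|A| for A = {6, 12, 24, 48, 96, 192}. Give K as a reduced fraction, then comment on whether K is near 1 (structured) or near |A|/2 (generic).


|A| = 6.
Compute A + A by enumerating all 36 pairs.
A + A = {12, 18, 24, 30, 36, 48, 54, 60, 72, 96, 102, 108, 120, 144, 192, 198, 204, 216, 240, 288, 384}, so |A + A| = 21.
K = |A + A| / |A| = 21/6 = 7/2 ≈ 3.5000.
Reference: AP of size 6 gives K = 11/6 ≈ 1.8333; a fully generic set of size 6 gives K ≈ 3.5000.

|A| = 6, |A + A| = 21, K = 21/6 = 7/2.


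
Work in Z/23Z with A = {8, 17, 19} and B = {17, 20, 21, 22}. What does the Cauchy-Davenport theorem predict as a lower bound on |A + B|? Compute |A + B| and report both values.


Cauchy-Davenport: |A + B| ≥ min(p, |A| + |B| - 1) for A, B nonempty in Z/pZ.
|A| = 3, |B| = 4, p = 23.
CD lower bound = min(23, 3 + 4 - 1) = min(23, 6) = 6.
Compute A + B mod 23 directly:
a = 8: 8+17=2, 8+20=5, 8+21=6, 8+22=7
a = 17: 17+17=11, 17+20=14, 17+21=15, 17+22=16
a = 19: 19+17=13, 19+20=16, 19+21=17, 19+22=18
A + B = {2, 5, 6, 7, 11, 13, 14, 15, 16, 17, 18}, so |A + B| = 11.
Verify: 11 ≥ 6? Yes ✓.

CD lower bound = 6, actual |A + B| = 11.


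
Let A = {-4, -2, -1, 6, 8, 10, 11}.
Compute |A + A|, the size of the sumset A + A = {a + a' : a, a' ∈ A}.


A + A = {a + a' : a, a' ∈ A}; |A| = 7.
General bounds: 2|A| - 1 ≤ |A + A| ≤ |A|(|A|+1)/2, i.e. 13 ≤ |A + A| ≤ 28.
Lower bound 2|A|-1 is attained iff A is an arithmetic progression.
Enumerate sums a + a' for a ≤ a' (symmetric, so this suffices):
a = -4: -4+-4=-8, -4+-2=-6, -4+-1=-5, -4+6=2, -4+8=4, -4+10=6, -4+11=7
a = -2: -2+-2=-4, -2+-1=-3, -2+6=4, -2+8=6, -2+10=8, -2+11=9
a = -1: -1+-1=-2, -1+6=5, -1+8=7, -1+10=9, -1+11=10
a = 6: 6+6=12, 6+8=14, 6+10=16, 6+11=17
a = 8: 8+8=16, 8+10=18, 8+11=19
a = 10: 10+10=20, 10+11=21
a = 11: 11+11=22
Distinct sums: {-8, -6, -5, -4, -3, -2, 2, 4, 5, 6, 7, 8, 9, 10, 12, 14, 16, 17, 18, 19, 20, 21, 22}
|A + A| = 23

|A + A| = 23


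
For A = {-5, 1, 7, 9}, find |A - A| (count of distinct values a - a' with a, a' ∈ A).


A - A = {a - a' : a, a' ∈ A}; |A| = 4.
Bounds: 2|A|-1 ≤ |A - A| ≤ |A|² - |A| + 1, i.e. 7 ≤ |A - A| ≤ 13.
Note: 0 ∈ A - A always (from a - a). The set is symmetric: if d ∈ A - A then -d ∈ A - A.
Enumerate nonzero differences d = a - a' with a > a' (then include -d):
Positive differences: {2, 6, 8, 12, 14}
Full difference set: {0} ∪ (positive diffs) ∪ (negative diffs).
|A - A| = 1 + 2·5 = 11 (matches direct enumeration: 11).

|A - A| = 11


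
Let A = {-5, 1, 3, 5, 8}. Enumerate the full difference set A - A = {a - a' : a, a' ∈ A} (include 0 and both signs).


A - A = {a - a' : a, a' ∈ A}.
Compute a - a' for each ordered pair (a, a'):
a = -5: -5--5=0, -5-1=-6, -5-3=-8, -5-5=-10, -5-8=-13
a = 1: 1--5=6, 1-1=0, 1-3=-2, 1-5=-4, 1-8=-7
a = 3: 3--5=8, 3-1=2, 3-3=0, 3-5=-2, 3-8=-5
a = 5: 5--5=10, 5-1=4, 5-3=2, 5-5=0, 5-8=-3
a = 8: 8--5=13, 8-1=7, 8-3=5, 8-5=3, 8-8=0
Collecting distinct values (and noting 0 appears from a-a):
A - A = {-13, -10, -8, -7, -6, -5, -4, -3, -2, 0, 2, 3, 4, 5, 6, 7, 8, 10, 13}
|A - A| = 19

A - A = {-13, -10, -8, -7, -6, -5, -4, -3, -2, 0, 2, 3, 4, 5, 6, 7, 8, 10, 13}


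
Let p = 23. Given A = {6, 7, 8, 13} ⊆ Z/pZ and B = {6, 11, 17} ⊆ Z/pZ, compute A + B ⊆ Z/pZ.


Work in Z/23Z: reduce every sum a + b modulo 23.
Enumerate all 12 pairs:
a = 6: 6+6=12, 6+11=17, 6+17=0
a = 7: 7+6=13, 7+11=18, 7+17=1
a = 8: 8+6=14, 8+11=19, 8+17=2
a = 13: 13+6=19, 13+11=1, 13+17=7
Distinct residues collected: {0, 1, 2, 7, 12, 13, 14, 17, 18, 19}
|A + B| = 10 (out of 23 total residues).

A + B = {0, 1, 2, 7, 12, 13, 14, 17, 18, 19}


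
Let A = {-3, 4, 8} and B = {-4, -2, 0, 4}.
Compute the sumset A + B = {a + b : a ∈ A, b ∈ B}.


A + B = {a + b : a ∈ A, b ∈ B}.
Enumerate all |A|·|B| = 3·4 = 12 pairs (a, b) and collect distinct sums.
a = -3: -3+-4=-7, -3+-2=-5, -3+0=-3, -3+4=1
a = 4: 4+-4=0, 4+-2=2, 4+0=4, 4+4=8
a = 8: 8+-4=4, 8+-2=6, 8+0=8, 8+4=12
Collecting distinct sums: A + B = {-7, -5, -3, 0, 1, 2, 4, 6, 8, 12}
|A + B| = 10

A + B = {-7, -5, -3, 0, 1, 2, 4, 6, 8, 12}


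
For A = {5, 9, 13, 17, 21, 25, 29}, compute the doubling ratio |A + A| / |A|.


|A| = 7.
Compute A + A by enumerating all 49 pairs.
A + A = {10, 14, 18, 22, 26, 30, 34, 38, 42, 46, 50, 54, 58}, so |A + A| = 13.
K = |A + A| / |A| = 13/7 (already in lowest terms) ≈ 1.8571.
Reference: AP of size 7 gives K = 13/7 ≈ 1.8571; a fully generic set of size 7 gives K ≈ 4.0000.

|A| = 7, |A + A| = 13, K = 13/7.


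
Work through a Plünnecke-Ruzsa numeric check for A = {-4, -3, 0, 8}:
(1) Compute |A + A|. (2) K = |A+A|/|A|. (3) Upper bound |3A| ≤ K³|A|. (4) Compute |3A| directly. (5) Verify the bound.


|A| = 4.
Step 1: Compute A + A by enumerating all 16 pairs.
A + A = {-8, -7, -6, -4, -3, 0, 4, 5, 8, 16}, so |A + A| = 10.
Step 2: Doubling constant K = |A + A|/|A| = 10/4 = 10/4 ≈ 2.5000.
Step 3: Plünnecke-Ruzsa gives |3A| ≤ K³·|A| = (2.5000)³ · 4 ≈ 62.5000.
Step 4: Compute 3A = A + A + A directly by enumerating all triples (a,b,c) ∈ A³; |3A| = 19.
Step 5: Check 19 ≤ 62.5000? Yes ✓.

K = 10/4, Plünnecke-Ruzsa bound K³|A| ≈ 62.5000, |3A| = 19, inequality holds.


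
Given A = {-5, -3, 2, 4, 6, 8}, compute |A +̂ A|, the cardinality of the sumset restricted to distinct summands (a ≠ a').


Restricted sumset: A +̂ A = {a + a' : a ∈ A, a' ∈ A, a ≠ a'}.
Equivalently, take A + A and drop any sum 2a that is achievable ONLY as a + a for a ∈ A (i.e. sums representable only with equal summands).
Enumerate pairs (a, a') with a < a' (symmetric, so each unordered pair gives one sum; this covers all a ≠ a'):
  -5 + -3 = -8
  -5 + 2 = -3
  -5 + 4 = -1
  -5 + 6 = 1
  -5 + 8 = 3
  -3 + 2 = -1
  -3 + 4 = 1
  -3 + 6 = 3
  -3 + 8 = 5
  2 + 4 = 6
  2 + 6 = 8
  2 + 8 = 10
  4 + 6 = 10
  4 + 8 = 12
  6 + 8 = 14
Collected distinct sums: {-8, -3, -1, 1, 3, 5, 6, 8, 10, 12, 14}
|A +̂ A| = 11
(Reference bound: |A +̂ A| ≥ 2|A| - 3 for |A| ≥ 2, with |A| = 6 giving ≥ 9.)

|A +̂ A| = 11


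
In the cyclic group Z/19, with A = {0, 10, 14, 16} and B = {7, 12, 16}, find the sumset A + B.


Work in Z/19Z: reduce every sum a + b modulo 19.
Enumerate all 12 pairs:
a = 0: 0+7=7, 0+12=12, 0+16=16
a = 10: 10+7=17, 10+12=3, 10+16=7
a = 14: 14+7=2, 14+12=7, 14+16=11
a = 16: 16+7=4, 16+12=9, 16+16=13
Distinct residues collected: {2, 3, 4, 7, 9, 11, 12, 13, 16, 17}
|A + B| = 10 (out of 19 total residues).

A + B = {2, 3, 4, 7, 9, 11, 12, 13, 16, 17}


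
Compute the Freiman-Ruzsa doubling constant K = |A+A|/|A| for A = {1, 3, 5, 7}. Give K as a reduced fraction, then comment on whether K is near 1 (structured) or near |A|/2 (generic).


|A| = 4.
Compute A + A by enumerating all 16 pairs.
A + A = {2, 4, 6, 8, 10, 12, 14}, so |A + A| = 7.
K = |A + A| / |A| = 7/4 (already in lowest terms) ≈ 1.7500.
Reference: AP of size 4 gives K = 7/4 ≈ 1.7500; a fully generic set of size 4 gives K ≈ 2.5000.

|A| = 4, |A + A| = 7, K = 7/4.


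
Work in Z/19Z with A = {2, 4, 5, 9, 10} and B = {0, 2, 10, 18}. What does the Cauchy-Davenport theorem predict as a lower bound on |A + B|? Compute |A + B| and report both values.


Cauchy-Davenport: |A + B| ≥ min(p, |A| + |B| - 1) for A, B nonempty in Z/pZ.
|A| = 5, |B| = 4, p = 19.
CD lower bound = min(19, 5 + 4 - 1) = min(19, 8) = 8.
Compute A + B mod 19 directly:
a = 2: 2+0=2, 2+2=4, 2+10=12, 2+18=1
a = 4: 4+0=4, 4+2=6, 4+10=14, 4+18=3
a = 5: 5+0=5, 5+2=7, 5+10=15, 5+18=4
a = 9: 9+0=9, 9+2=11, 9+10=0, 9+18=8
a = 10: 10+0=10, 10+2=12, 10+10=1, 10+18=9
A + B = {0, 1, 2, 3, 4, 5, 6, 7, 8, 9, 10, 11, 12, 14, 15}, so |A + B| = 15.
Verify: 15 ≥ 8? Yes ✓.

CD lower bound = 8, actual |A + B| = 15.


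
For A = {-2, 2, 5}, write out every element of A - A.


A - A = {a - a' : a, a' ∈ A}.
Compute a - a' for each ordered pair (a, a'):
a = -2: -2--2=0, -2-2=-4, -2-5=-7
a = 2: 2--2=4, 2-2=0, 2-5=-3
a = 5: 5--2=7, 5-2=3, 5-5=0
Collecting distinct values (and noting 0 appears from a-a):
A - A = {-7, -4, -3, 0, 3, 4, 7}
|A - A| = 7

A - A = {-7, -4, -3, 0, 3, 4, 7}


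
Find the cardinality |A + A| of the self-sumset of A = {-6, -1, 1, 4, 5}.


A + A = {a + a' : a, a' ∈ A}; |A| = 5.
General bounds: 2|A| - 1 ≤ |A + A| ≤ |A|(|A|+1)/2, i.e. 9 ≤ |A + A| ≤ 15.
Lower bound 2|A|-1 is attained iff A is an arithmetic progression.
Enumerate sums a + a' for a ≤ a' (symmetric, so this suffices):
a = -6: -6+-6=-12, -6+-1=-7, -6+1=-5, -6+4=-2, -6+5=-1
a = -1: -1+-1=-2, -1+1=0, -1+4=3, -1+5=4
a = 1: 1+1=2, 1+4=5, 1+5=6
a = 4: 4+4=8, 4+5=9
a = 5: 5+5=10
Distinct sums: {-12, -7, -5, -2, -1, 0, 2, 3, 4, 5, 6, 8, 9, 10}
|A + A| = 14

|A + A| = 14


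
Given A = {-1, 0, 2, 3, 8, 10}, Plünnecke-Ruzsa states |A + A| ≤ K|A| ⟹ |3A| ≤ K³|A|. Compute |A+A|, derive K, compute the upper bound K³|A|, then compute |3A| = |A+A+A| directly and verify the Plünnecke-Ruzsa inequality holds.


|A| = 6.
Step 1: Compute A + A by enumerating all 36 pairs.
A + A = {-2, -1, 0, 1, 2, 3, 4, 5, 6, 7, 8, 9, 10, 11, 12, 13, 16, 18, 20}, so |A + A| = 19.
Step 2: Doubling constant K = |A + A|/|A| = 19/6 = 19/6 ≈ 3.1667.
Step 3: Plünnecke-Ruzsa gives |3A| ≤ K³·|A| = (3.1667)³ · 6 ≈ 190.5278.
Step 4: Compute 3A = A + A + A directly by enumerating all triples (a,b,c) ∈ A³; |3A| = 31.
Step 5: Check 31 ≤ 190.5278? Yes ✓.

K = 19/6, Plünnecke-Ruzsa bound K³|A| ≈ 190.5278, |3A| = 31, inequality holds.


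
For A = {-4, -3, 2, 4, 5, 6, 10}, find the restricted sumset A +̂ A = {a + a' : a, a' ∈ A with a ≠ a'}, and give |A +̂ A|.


Restricted sumset: A +̂ A = {a + a' : a ∈ A, a' ∈ A, a ≠ a'}.
Equivalently, take A + A and drop any sum 2a that is achievable ONLY as a + a for a ∈ A (i.e. sums representable only with equal summands).
Enumerate pairs (a, a') with a < a' (symmetric, so each unordered pair gives one sum; this covers all a ≠ a'):
  -4 + -3 = -7
  -4 + 2 = -2
  -4 + 4 = 0
  -4 + 5 = 1
  -4 + 6 = 2
  -4 + 10 = 6
  -3 + 2 = -1
  -3 + 4 = 1
  -3 + 5 = 2
  -3 + 6 = 3
  -3 + 10 = 7
  2 + 4 = 6
  2 + 5 = 7
  2 + 6 = 8
  2 + 10 = 12
  4 + 5 = 9
  4 + 6 = 10
  4 + 10 = 14
  5 + 6 = 11
  5 + 10 = 15
  6 + 10 = 16
Collected distinct sums: {-7, -2, -1, 0, 1, 2, 3, 6, 7, 8, 9, 10, 11, 12, 14, 15, 16}
|A +̂ A| = 17
(Reference bound: |A +̂ A| ≥ 2|A| - 3 for |A| ≥ 2, with |A| = 7 giving ≥ 11.)

|A +̂ A| = 17
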